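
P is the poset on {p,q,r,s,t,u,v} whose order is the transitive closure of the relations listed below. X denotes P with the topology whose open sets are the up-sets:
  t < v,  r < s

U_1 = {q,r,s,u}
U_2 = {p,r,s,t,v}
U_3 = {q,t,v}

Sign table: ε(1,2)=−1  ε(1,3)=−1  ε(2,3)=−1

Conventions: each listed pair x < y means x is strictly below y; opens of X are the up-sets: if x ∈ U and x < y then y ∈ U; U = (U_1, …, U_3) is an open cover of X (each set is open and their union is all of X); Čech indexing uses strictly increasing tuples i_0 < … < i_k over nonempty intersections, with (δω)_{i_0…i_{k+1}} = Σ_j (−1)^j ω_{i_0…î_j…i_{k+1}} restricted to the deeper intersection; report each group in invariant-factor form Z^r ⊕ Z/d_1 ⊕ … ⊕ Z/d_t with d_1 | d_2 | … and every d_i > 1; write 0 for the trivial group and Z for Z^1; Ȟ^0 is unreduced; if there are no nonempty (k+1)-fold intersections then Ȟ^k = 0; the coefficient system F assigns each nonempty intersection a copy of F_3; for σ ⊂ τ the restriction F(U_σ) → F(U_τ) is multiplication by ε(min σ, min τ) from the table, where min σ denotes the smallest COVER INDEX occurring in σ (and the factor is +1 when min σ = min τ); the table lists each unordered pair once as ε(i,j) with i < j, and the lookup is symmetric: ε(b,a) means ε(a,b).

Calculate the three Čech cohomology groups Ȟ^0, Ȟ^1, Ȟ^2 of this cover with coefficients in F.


cover nerve:
  U12={r,s} U13={q} U23={t,v}
C dims 3,3; δ0: rk_F3 3
Ȟ^0: (3−3)−0=0 ⇒ 0
Ȟ^1: (3−0)−3=0 ⇒ 0
Ȟ^2: (0−0)−0=0 ⇒ 0

Ȟ^0(U;F) ≅ 0; Ȟ^1(U;F) ≅ 0; Ȟ^2(U;F) ≅ 0


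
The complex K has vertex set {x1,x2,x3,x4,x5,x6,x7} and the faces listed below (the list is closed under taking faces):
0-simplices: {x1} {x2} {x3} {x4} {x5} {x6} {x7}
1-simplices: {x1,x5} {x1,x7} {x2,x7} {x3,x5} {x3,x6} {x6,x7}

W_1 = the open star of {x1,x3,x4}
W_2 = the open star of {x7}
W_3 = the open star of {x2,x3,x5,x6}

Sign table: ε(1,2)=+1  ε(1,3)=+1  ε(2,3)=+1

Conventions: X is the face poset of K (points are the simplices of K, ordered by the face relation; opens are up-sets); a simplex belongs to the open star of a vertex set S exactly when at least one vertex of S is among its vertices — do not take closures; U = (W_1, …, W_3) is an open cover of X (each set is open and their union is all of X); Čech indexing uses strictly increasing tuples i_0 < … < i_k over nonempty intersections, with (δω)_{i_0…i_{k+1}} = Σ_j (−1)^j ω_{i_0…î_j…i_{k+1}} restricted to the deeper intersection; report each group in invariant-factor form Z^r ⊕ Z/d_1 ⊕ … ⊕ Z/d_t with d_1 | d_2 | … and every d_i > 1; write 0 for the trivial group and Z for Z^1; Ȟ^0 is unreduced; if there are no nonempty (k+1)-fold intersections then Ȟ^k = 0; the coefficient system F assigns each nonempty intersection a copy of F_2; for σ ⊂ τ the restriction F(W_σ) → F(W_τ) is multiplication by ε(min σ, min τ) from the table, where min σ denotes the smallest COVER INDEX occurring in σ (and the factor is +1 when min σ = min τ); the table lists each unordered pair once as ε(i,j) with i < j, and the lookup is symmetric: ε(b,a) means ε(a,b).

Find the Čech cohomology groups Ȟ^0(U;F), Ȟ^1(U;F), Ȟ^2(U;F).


Ȟ^0 = Z/2, Ȟ^1 = Z/2 and Ȟ^2 = 0

nonempty overlaps:
  W1={{x1},{x3},{x4},{x1,x5},{x1,x7},{x3,x5},{x3,x6}} W2={{x7},{x1,x7},{x2,x7},{x6,x7}} W3={{x2},{x3},{x5},{x6},{x1,x5},{x2,x7},{x3,x5},{x3,x6},{x6,x7}}
  W12={{x1,x7}} W13={{x3},{x1,x5},{x3,x5},{x3,x6}} W23={{x2,x7},{x6,x7}}
C dims 3,3; δ0: rk_F2 2
degree 0: 3−2−0 = 1 → Ȟ^0 ≅ Z/2
degree 1: 3−0−2 = 1 → Ȟ^1 ≅ Z/2
degree 2: 0−0−0 = 0 → Ȟ^2 ≅ 0


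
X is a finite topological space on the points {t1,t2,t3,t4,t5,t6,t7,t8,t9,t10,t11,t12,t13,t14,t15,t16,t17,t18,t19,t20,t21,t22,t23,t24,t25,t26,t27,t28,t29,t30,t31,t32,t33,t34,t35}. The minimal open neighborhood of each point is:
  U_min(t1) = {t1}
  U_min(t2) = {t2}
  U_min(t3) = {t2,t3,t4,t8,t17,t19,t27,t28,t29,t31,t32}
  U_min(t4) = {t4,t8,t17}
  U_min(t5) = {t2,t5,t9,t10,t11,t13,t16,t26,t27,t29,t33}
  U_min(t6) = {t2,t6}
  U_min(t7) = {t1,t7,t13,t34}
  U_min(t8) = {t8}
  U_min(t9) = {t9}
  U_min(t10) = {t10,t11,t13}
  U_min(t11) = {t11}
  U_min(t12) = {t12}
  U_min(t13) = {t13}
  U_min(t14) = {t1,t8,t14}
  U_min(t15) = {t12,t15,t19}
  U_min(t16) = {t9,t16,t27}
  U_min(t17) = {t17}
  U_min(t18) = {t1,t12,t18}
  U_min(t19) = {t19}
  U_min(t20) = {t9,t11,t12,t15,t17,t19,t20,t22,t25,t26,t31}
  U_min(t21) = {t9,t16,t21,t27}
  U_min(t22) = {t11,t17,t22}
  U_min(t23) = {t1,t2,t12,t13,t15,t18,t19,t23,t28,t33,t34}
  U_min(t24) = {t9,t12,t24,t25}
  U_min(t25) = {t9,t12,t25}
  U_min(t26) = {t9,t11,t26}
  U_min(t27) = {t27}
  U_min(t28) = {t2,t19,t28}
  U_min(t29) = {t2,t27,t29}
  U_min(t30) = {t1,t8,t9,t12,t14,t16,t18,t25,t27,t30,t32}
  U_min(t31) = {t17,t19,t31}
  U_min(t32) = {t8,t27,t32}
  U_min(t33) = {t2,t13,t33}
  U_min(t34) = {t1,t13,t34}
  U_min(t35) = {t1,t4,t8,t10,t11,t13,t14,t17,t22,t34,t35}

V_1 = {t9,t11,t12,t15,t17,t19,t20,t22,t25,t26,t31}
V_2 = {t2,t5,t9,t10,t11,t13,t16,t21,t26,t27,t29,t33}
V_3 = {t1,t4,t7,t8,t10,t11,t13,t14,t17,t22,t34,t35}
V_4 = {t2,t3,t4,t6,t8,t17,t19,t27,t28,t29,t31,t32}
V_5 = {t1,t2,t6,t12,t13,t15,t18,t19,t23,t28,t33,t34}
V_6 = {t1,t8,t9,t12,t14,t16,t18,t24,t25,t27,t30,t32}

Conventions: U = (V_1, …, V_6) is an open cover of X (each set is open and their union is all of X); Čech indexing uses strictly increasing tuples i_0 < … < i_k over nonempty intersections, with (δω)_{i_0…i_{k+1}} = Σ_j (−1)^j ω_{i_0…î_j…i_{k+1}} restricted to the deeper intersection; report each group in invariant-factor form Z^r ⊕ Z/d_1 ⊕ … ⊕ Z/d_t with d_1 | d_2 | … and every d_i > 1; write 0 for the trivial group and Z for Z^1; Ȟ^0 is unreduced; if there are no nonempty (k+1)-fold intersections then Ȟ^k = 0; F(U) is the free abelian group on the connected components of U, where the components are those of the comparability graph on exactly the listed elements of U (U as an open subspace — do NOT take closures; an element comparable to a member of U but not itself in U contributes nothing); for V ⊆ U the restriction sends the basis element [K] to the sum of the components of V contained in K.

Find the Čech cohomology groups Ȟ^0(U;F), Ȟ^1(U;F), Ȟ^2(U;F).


Ȟ^0(U;F) ≅ Z,  Ȟ^1(U;F) ≅ 0,  Ȟ^2(U;F) ≅ Z/2

nerve of the cover:
  V12={t9,t11,t26} V13={t11,t17,t22} V14={t17,t19,t31} V15={t12,t15,t19} V16={t9,t12,t25} V23={t10,t11,t13} V24={t2,t27,t29} V25={t2,t13,t33} V26={t9,t16,t27} V34={t4,t8,t17} V35={t1,t13,t34} V36={t1,t8,t14} V45={t2,t6,t19,t28} V46={t8,t27,t32} V56={t1,t12,t18}
  V123={t11} V126={t9} V134={t17} V145={t19} V156={t12} V235={t13} V245={t2} V246={t27} V346={t8} V356={t1}
components per intersection:
  V1: {t9,t11,t12,t15,t17,t19,t20,t22,t25,t26,t31}
  V2: {t2,t5,t9,t10,t11,t13,t16,t21,t26,t27,t29,t33}
  V3: {t1,t4,t7,t8,t10,t11,t13,t14,t17,t22,t34,t35}
  V4: {t2,t3,t4,t6,t8,t17,t19,t27,t28,t29,t31,t32}
  V5: {t1,t2,t6,t12,t13,t15,t18,t19,t23,t28,t33,t34}
  V6: {t1,t8,t9,t12,t14,t16,t18,t24,t25,t27,t30,t32}
  V12: {t9,t11,t26}
  V13: {t11,t17,t22}
  V14: {t17,t19,t31}
  V15: {t12,t15,t19}
  V16: {t9,t12,t25}
  V23: {t10,t11,t13}
  V24: {t2,t27,t29}
  V25: {t2,t13,t33}
  V26: {t9,t16,t27}
  V34: {t4,t8,t17}
  V35: {t1,t13,t34}
  V36: {t1,t8,t14}
  V45: {t2,t6,t19,t28}
  V46: {t8,t27,t32}
  V56: {t1,t12,t18}
  V123: {t11}
  V126: {t9}
  V134: {t17}
  V145: {t19}
  V156: {t12}
  V235: {t13}
  V245: {t2}
  V246: {t27}
  V346: {t8}
  V356: {t1}
C dims 6,15,10; δ0: rk 5, SNF 1^5; δ1: rk 10, SNF 1^9·2
Ȟ^0 = (6 − 5) − 0 = 1, so Ȟ^0 ≅ Z
Ȟ^1 = (15 − 10) − 5 = 0, so Ȟ^1 ≅ 0
Ȟ^2 = (10 − 0) − 10 = 0 plus torsion [2], so Ȟ^2 ≅ Z/2


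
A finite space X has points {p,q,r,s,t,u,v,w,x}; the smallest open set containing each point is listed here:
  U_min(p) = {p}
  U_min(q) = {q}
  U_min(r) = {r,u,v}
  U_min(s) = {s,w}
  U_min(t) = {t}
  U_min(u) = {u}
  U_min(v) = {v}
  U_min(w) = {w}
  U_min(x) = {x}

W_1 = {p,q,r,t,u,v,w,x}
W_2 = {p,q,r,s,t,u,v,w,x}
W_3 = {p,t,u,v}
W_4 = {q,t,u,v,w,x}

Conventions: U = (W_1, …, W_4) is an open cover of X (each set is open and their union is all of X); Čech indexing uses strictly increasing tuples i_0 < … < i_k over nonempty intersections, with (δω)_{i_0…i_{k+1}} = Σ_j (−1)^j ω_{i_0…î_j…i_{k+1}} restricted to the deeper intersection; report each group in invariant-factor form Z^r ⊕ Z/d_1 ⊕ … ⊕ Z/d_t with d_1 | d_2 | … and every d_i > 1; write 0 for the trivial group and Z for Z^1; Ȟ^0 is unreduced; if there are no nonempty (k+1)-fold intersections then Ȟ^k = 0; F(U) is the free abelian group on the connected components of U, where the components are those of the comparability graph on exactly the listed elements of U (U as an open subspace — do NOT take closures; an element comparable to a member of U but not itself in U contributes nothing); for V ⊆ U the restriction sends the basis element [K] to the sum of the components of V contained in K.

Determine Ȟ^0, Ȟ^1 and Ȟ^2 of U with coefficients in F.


nonempty intersections:
  W12={p,q,r,t,u,v,w,x} W13={p,t,u,v} W14={q,t,u,v,w,x} W23={p,t,u,v} W24={q,t,u,v,w,x} W34={t,u,v}
  W123={p,t,u,v} W124={q,t,u,v,w,x} W134={t,u,v} W234={t,u,v}
  W1234={t,u,v}
components per intersection:
  W1: {p} {q} {r,u,v} {t} {w} {x}
  W2: {p} {q} {r,u,v} {s,w} {t} {x}
  W3: {p} {t} {u} {v}
  W4: {q} {t} {u} {v} {w} {x}
  W12: {p} {q} {r,u,v} {t} {w} {x}
  W13: {p} {t} {u} {v}
  W14: {q} {t} {u} {v} {w} {x}
  W23: {p} {t} {u} {v}
  W24: {q} {t} {u} {v} {w} {x}
  W34: {t} {u} {v}
  W123: {p} {t} {u} {v}
  W124: {q} {t} {u} {v} {w} {x}
  W134: {t} {u} {v}
  W234: {t} {u} {v}
  W1234: {t} {u} {v}
C dims 22,29,16,3; δ0: rk 16, SNF 1^16; δ1: rk 13, SNF 1^13; δ2: rk 3, SNF 1^3
Ȟ^0: (22−16)−0=6 ⇒ Z^6
Ȟ^1: (29−13)−16=0 ⇒ 0
Ȟ^2: (16−3)−13=0 ⇒ 0

Ȟ^0(U;F) ≅ Z^6, Ȟ^1(U;F) ≅ 0, Ȟ^2(U;F) ≅ 0


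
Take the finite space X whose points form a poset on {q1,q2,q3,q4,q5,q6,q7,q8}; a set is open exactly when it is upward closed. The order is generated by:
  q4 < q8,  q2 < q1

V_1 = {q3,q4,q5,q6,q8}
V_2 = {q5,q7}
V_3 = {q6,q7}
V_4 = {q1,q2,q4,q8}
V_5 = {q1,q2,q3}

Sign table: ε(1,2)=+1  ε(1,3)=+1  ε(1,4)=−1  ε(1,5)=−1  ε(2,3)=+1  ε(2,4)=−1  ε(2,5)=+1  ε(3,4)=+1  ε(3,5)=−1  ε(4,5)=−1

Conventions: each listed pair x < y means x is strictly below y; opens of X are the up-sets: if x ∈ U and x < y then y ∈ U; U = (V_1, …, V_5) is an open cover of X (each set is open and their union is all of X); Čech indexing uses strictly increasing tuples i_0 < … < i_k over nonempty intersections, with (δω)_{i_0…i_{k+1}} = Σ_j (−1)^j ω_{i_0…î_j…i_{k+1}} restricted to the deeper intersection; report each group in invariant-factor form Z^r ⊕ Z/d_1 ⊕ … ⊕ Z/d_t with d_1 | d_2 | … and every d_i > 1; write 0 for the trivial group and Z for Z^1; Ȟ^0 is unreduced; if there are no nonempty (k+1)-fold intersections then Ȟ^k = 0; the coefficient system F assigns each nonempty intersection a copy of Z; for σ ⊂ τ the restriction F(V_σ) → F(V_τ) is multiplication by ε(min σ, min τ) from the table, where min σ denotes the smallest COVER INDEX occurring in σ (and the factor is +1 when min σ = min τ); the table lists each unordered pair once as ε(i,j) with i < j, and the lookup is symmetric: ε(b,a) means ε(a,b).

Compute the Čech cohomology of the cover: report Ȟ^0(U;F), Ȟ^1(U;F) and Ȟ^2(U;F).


intersection data:
  V12={q5} V13={q6} V14={q4,q8} V15={q3} V23={q7} V45={q1,q2}
C dims 5,6; δ0: rk 5, SNF 1^4·2
Ȟ^0 = (5 − 5) − 0 = 0, so Ȟ^0 ≅ 0
Ȟ^1 = (6 − 0) − 5 = 1 plus torsion [2], so Ȟ^1 ≅ Z ⊕ Z/2
Ȟ^2 = (0 − 0) − 0 = 0, so Ȟ^2 ≅ 0

Ȟ^0 = 0, Ȟ^1 = Z ⊕ Z/2, Ȟ^2 = 0


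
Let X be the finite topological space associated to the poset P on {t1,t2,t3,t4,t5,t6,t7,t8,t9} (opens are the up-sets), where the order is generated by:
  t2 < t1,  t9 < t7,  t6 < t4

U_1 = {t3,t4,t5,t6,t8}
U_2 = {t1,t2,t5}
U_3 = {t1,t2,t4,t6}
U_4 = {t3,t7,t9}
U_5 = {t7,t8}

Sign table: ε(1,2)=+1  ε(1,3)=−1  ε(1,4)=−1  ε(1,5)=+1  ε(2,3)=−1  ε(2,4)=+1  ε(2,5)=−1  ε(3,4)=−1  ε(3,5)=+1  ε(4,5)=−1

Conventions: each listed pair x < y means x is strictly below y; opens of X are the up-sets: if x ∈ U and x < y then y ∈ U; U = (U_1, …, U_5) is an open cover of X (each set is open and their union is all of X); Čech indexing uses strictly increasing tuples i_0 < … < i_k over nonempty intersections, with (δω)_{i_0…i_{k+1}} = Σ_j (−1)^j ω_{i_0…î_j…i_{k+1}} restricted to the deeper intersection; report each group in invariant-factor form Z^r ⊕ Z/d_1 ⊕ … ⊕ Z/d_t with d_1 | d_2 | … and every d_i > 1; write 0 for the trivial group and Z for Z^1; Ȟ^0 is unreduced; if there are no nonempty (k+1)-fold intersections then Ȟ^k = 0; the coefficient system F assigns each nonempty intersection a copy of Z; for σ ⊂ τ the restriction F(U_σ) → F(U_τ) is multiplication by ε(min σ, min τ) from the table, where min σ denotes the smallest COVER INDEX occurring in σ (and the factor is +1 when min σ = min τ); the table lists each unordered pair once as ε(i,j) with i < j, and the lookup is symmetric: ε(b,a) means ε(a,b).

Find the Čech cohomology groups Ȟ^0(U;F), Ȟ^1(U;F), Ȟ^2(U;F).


Ȟ^0 ≅ Z; Ȟ^1 ≅ Z^2; Ȟ^2 ≅ 0

nonempty intersections:
  U12={t5} U13={t4,t6} U14={t3} U15={t8} U23={t1,t2} U45={t7}
C dims 5,6; δ0: rk 4, SNF 1^4
Ȟ^0: (5−4)−0=1 ⇒ Z
Ȟ^1: (6−0)−4=2 ⇒ Z^2
Ȟ^2: (0−0)−0=0 ⇒ 0


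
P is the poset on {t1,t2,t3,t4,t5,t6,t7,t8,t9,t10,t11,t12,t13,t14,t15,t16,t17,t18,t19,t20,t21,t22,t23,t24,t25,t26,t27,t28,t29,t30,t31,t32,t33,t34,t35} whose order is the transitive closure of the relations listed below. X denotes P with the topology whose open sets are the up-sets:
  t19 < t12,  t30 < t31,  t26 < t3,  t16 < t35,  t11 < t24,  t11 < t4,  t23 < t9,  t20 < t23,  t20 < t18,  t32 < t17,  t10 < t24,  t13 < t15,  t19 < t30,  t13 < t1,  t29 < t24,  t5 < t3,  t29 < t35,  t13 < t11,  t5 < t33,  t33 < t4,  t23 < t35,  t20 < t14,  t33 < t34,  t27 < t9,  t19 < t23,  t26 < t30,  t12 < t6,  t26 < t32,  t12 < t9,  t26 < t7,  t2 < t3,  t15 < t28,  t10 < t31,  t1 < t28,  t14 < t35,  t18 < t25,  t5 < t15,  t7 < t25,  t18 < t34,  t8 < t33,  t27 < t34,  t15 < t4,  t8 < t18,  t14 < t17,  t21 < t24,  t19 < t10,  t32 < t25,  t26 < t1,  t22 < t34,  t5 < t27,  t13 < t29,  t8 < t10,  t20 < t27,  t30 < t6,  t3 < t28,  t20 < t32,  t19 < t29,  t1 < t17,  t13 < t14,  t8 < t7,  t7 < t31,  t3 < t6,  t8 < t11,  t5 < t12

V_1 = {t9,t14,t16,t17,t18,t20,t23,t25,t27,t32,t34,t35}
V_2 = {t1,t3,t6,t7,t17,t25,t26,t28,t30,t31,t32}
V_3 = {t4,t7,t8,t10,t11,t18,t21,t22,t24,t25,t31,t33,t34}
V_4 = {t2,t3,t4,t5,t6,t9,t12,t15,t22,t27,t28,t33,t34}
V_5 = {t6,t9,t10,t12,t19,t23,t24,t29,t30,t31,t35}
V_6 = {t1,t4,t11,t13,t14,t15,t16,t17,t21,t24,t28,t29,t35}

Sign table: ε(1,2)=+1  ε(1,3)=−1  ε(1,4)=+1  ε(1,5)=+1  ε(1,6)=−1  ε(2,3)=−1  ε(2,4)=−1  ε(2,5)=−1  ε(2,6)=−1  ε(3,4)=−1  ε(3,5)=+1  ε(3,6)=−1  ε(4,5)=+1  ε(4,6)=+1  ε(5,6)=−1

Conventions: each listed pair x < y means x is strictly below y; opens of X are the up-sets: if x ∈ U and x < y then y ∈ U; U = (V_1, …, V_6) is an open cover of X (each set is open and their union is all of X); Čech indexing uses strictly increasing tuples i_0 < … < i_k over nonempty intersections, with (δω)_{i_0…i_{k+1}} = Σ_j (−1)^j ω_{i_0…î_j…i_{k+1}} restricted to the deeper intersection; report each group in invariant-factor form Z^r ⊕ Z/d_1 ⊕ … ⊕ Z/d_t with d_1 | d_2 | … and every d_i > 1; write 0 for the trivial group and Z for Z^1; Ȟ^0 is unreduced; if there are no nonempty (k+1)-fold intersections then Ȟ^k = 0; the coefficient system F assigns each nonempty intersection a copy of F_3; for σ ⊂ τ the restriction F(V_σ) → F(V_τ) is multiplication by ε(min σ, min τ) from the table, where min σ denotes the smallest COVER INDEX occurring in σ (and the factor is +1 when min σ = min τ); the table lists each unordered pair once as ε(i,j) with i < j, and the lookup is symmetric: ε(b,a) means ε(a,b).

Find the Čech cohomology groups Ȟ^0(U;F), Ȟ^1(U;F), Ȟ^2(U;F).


Ȟ^0 = 0,  Ȟ^1 = 0,  Ȟ^2 = Z/3

cover nerve:
  V12={t17,t25,t32} V13={t18,t25,t34} V14={t9,t27,t34} V15={t9,t23,t35} V16={t14,t16,t17,t35} V23={t7,t25,t31} V24={t3,t6,t28} V25={t6,t30,t31} V26={t1,t17,t28} V34={t4,t22,t33,t34} V35={t10,t24,t31} V36={t4,t11,t21,t24} V45={t6,t9,t12} V46={t4,t15,t28} V56={t24,t29,t35}
  V123={t25} V126={t17} V134={t34} V145={t9} V156={t35} V235={t31} V245={t6} V246={t28} V346={t4} V356={t24}
C dims 6,15,10; δ0: rk_F3 6; δ1: rk_F3 9
Ȟ^0: (6−6)−0=0 ⇒ 0
Ȟ^1: (15−9)−6=0 ⇒ 0
Ȟ^2: (10−0)−9=1 ⇒ Z/3


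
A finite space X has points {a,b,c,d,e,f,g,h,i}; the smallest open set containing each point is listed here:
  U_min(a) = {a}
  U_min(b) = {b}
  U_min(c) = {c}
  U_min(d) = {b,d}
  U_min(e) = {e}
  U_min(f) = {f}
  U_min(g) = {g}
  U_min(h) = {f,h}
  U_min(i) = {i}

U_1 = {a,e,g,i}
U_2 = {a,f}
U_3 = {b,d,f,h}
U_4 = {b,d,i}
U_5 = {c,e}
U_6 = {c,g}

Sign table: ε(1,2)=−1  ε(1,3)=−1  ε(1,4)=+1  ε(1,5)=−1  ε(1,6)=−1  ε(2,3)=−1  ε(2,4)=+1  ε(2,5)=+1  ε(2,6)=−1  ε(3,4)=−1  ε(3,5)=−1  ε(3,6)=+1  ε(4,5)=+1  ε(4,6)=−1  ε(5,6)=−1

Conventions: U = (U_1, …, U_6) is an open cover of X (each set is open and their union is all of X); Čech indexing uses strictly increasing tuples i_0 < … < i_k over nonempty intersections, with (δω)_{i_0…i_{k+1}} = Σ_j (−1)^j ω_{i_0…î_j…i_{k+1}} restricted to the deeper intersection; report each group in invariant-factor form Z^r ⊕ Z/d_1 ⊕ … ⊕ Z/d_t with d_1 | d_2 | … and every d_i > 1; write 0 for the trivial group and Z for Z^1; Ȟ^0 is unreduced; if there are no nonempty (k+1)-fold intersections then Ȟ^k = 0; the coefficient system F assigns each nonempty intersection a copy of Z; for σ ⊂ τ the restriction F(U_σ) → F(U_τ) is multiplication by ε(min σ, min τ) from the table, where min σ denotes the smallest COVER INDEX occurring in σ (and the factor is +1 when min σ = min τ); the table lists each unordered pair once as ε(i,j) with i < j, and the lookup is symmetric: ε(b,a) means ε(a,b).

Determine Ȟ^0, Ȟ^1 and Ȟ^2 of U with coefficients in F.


Ȟ^0 = 0, Ȟ^1 = Z ⊕ Z/2, Ȟ^2 = 0

cover nerve:
  U12={a} U14={i} U15={e} U16={g} U23={f} U34={b,d} U56={c}
C dims 6,7; δ0: rk 6, SNF 1^5·2
Ȟ^0: (6−6)−0=0 ⇒ 0
Ȟ^1: (7−0)−6=1 plus torsion [2] ⇒ Z ⊕ Z/2
Ȟ^2: (0−0)−0=0 ⇒ 0


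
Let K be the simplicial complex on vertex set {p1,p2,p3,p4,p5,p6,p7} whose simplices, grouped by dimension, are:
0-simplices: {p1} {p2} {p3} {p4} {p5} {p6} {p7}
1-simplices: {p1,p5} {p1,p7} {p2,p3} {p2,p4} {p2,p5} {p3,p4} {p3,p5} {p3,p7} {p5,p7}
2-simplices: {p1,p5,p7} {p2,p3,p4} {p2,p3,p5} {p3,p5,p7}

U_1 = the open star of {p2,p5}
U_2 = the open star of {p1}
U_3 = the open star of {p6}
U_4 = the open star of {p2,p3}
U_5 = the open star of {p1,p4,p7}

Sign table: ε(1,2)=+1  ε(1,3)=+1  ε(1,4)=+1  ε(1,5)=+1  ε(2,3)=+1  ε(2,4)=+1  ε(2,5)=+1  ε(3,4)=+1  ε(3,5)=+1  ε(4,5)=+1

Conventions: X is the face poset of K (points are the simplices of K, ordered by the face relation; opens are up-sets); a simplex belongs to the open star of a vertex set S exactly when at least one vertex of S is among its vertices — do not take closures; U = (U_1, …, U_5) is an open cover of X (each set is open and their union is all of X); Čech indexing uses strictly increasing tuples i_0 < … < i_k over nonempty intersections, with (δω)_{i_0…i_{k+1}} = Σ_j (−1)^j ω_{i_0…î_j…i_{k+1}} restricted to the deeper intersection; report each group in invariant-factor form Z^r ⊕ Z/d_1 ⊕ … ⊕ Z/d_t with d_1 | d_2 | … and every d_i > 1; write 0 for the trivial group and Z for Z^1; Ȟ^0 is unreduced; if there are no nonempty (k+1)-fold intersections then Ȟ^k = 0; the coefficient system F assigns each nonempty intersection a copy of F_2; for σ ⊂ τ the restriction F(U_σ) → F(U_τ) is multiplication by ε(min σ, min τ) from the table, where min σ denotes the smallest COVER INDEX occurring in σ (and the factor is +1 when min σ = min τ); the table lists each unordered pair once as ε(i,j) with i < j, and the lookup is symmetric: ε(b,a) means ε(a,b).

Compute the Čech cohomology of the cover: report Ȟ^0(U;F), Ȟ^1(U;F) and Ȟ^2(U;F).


Ȟ^0 ≅ Z/2 ⊕ Z/2; Ȟ^1 ≅ 0; Ȟ^2 ≅ 0

nerve of the cover:
  U1={{p2},{p5},{p1,p5},{p2,p3},{p2,p4},{p2,p5},{p3,p5},{p5,p7},{p1,p5,p7},{p2,p3,p4},{p2,p3,p5},{p3,p5,p7}} U2={{p1},{p1,p5},{p1,p7},{p1,p5,p7}} U3={{p6}} U4={{p2},{p3},{p2,p3},{p2,p4},{p2,p5},{p3,p4},{p3,p5},{p3,p7},{p2,p3,p4},{p2,p3,p5},{p3,p5,p7}} U5={{p1},{p4},{p7},{p1,p5},{p1,p7},{p2,p4},{p3,p4},{p3,p7},{p5,p7},{p1,p5,p7},{p2,p3,p4},{p3,p5,p7}}
  U12={{p1,p5},{p1,p5,p7}} U14={{p2},{p2,p3},{p2,p4},{p2,p5},{p3,p5},{p2,p3,p4},{p2,p3,p5},{p3,p5,p7}} U15={{p1,p5},{p2,p4},{p5,p7},{p1,p5,p7},{p2,p3,p4},{p3,p5,p7}} U25={{p1},{p1,p5},{p1,p7},{p1,p5,p7}} U45={{p2,p4},{p3,p4},{p3,p7},{p2,p3,p4},{p3,p5,p7}}
  U125={{p1,p5},{p1,p5,p7}} U145={{p2,p4},{p2,p3,p4},{p3,p5,p7}}
C dims 5,5,2; δ0: rk_F2 3; δ1: rk_F2 2
Ȟ^0 = (5 − 3) − 0 = 2, so Ȟ^0 ≅ Z/2 ⊕ Z/2
Ȟ^1 = (5 − 2) − 3 = 0, so Ȟ^1 ≅ 0
Ȟ^2 = (2 − 0) − 2 = 0, so Ȟ^2 ≅ 0


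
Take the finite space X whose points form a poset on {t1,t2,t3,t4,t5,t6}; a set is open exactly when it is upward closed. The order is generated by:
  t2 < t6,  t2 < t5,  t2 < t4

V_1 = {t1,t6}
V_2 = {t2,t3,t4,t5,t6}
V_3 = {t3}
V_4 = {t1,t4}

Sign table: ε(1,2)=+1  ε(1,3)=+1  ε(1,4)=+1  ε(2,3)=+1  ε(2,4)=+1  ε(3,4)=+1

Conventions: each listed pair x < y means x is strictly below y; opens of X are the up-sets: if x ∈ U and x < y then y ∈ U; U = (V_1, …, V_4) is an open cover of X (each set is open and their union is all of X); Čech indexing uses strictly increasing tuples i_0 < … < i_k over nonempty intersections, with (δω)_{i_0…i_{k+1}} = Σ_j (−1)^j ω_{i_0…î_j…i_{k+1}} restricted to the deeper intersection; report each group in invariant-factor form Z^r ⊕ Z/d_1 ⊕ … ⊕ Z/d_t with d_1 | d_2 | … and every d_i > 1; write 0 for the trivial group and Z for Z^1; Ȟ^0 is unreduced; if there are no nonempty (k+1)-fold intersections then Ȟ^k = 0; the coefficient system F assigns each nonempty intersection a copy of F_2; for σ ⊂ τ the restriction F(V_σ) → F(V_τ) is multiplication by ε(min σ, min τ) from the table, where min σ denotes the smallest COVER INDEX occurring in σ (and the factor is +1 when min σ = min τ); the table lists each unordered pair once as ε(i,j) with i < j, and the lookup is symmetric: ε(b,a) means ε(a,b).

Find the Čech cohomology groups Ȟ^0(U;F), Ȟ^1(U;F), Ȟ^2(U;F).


nonempty intersections:
  V12={t6} V14={t1} V23={t3} V24={t4}
C dims 4,4; δ0: rk_F2 3
Ȟ^0: (4−3)−0=1 ⇒ Z/2
Ȟ^1: (4−0)−3=1 ⇒ Z/2
Ȟ^2: (0−0)−0=0 ⇒ 0

Ȟ^0 ≅ Z/2, Ȟ^1 ≅ Z/2, Ȟ^2 ≅ 0


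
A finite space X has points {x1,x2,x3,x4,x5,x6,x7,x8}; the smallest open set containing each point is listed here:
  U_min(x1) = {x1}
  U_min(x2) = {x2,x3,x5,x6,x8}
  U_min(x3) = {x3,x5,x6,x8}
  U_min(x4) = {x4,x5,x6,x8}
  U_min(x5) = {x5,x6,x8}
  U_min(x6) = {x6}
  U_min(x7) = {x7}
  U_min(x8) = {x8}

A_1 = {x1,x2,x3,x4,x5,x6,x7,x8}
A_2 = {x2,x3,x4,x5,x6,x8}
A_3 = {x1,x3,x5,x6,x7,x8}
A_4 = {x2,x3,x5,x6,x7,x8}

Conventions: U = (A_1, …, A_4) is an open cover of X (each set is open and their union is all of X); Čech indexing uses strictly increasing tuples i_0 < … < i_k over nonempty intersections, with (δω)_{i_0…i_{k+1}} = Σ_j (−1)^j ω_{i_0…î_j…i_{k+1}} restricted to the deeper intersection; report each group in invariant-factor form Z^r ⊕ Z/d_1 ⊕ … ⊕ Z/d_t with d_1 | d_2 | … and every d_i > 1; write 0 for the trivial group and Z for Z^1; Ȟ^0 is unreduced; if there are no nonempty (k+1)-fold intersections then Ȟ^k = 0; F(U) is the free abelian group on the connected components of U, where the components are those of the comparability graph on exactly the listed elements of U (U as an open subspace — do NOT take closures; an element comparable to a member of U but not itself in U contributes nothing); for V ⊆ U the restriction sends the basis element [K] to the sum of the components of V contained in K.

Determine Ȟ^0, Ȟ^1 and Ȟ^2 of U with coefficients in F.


intersection data:
  A12={x2,x3,x4,x5,x6,x8} A13={x1,x3,x5,x6,x7,x8} A14={x2,x3,x5,x6,x7,x8} A23={x3,x5,x6,x8} A24={x2,x3,x5,x6,x8} A34={x3,x5,x6,x7,x8}
  A123={x3,x5,x6,x8} A124={x2,x3,x5,x6,x8} A134={x3,x5,x6,x7,x8} A234={x3,x5,x6,x8}
  A1234={x3,x5,x6,x8}
components per intersection:
  A1: {x1} {x2,x3,x4,x5,x6,x8} {x7}
  A2: {x2,x3,x4,x5,x6,x8}
  A3: {x1} {x3,x5,x6,x8} {x7}
  A4: {x2,x3,x5,x6,x8} {x7}
  A12: {x2,x3,x4,x5,x6,x8}
  A13: {x1} {x3,x5,x6,x8} {x7}
  A14: {x2,x3,x5,x6,x8} {x7}
  A23: {x3,x5,x6,x8}
  A24: {x2,x3,x5,x6,x8}
  A34: {x3,x5,x6,x8} {x7}
  A123: {x3,x5,x6,x8}
  A124: {x2,x3,x5,x6,x8}
  A134: {x3,x5,x6,x8} {x7}
  A234: {x3,x5,x6,x8}
  A1234: {x3,x5,x6,x8}
C dims 9,10,5,1; δ0: rk 6, SNF 1^6; δ1: rk 4, SNF 1^4; δ2: rk 1, SNF 1^1
Ȟ^0 = (9 − 6) − 0 = 3, so Ȟ^0 ≅ Z^3
Ȟ^1 = (10 − 4) − 6 = 0, so Ȟ^1 ≅ 0
Ȟ^2 = (5 − 1) − 4 = 0, so Ȟ^2 ≅ 0

Ȟ^0 = Z^3, Ȟ^1 = 0, Ȟ^2 = 0


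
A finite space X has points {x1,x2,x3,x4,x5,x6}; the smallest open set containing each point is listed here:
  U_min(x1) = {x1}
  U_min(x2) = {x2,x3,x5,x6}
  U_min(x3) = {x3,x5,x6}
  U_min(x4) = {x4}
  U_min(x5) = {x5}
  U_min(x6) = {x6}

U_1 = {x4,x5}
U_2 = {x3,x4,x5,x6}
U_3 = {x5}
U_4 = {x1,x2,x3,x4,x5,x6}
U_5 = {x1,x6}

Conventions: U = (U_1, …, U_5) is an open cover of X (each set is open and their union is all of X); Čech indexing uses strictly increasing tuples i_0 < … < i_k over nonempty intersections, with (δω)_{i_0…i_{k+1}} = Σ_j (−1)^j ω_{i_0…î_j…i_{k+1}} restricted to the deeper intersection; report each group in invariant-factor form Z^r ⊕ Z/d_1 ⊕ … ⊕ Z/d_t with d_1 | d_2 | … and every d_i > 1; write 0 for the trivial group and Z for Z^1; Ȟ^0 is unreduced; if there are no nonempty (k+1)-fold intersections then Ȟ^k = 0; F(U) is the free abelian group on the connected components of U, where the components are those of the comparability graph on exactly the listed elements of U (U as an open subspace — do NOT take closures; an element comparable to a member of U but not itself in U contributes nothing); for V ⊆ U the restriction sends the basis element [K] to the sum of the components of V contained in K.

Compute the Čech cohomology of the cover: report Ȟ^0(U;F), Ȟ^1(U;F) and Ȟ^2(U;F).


Ȟ^0 = Z^3; Ȟ^1 = 0; Ȟ^2 = 0

cover nerve:
  U12={x4,x5} U13={x5} U14={x4,x5} U23={x5} U24={x3,x4,x5,x6} U25={x6} U34={x5} U45={x1,x6}
  U123={x5} U124={x4,x5} U134={x5} U234={x5} U245={x6}
  U1234={x5}
components per intersection:
  U1: {x4} {x5}
  U2: {x3,x5,x6} {x4}
  U3: {x5}
  U4: {x1} {x2,x3,x5,x6} {x4}
  U5: {x1} {x6}
  U12: {x4} {x5}
  U13: {x5}
  U14: {x4} {x5}
  U23: {x5}
  U24: {x3,x5,x6} {x4}
  U25: {x6}
  U34: {x5}
  U45: {x1} {x6}
  U123: {x5}
  U124: {x4} {x5}
  U134: {x5}
  U234: {x5}
  U245: {x6}
  U1234: {x5}
C dims 10,12,6,1; δ0: rk 7, SNF 1^7; δ1: rk 5, SNF 1^5; δ2: rk 1, SNF 1^1
Ȟ^0: (10−7)−0=3 ⇒ Z^3
Ȟ^1: (12−5)−7=0 ⇒ 0
Ȟ^2: (6−1)−5=0 ⇒ 0


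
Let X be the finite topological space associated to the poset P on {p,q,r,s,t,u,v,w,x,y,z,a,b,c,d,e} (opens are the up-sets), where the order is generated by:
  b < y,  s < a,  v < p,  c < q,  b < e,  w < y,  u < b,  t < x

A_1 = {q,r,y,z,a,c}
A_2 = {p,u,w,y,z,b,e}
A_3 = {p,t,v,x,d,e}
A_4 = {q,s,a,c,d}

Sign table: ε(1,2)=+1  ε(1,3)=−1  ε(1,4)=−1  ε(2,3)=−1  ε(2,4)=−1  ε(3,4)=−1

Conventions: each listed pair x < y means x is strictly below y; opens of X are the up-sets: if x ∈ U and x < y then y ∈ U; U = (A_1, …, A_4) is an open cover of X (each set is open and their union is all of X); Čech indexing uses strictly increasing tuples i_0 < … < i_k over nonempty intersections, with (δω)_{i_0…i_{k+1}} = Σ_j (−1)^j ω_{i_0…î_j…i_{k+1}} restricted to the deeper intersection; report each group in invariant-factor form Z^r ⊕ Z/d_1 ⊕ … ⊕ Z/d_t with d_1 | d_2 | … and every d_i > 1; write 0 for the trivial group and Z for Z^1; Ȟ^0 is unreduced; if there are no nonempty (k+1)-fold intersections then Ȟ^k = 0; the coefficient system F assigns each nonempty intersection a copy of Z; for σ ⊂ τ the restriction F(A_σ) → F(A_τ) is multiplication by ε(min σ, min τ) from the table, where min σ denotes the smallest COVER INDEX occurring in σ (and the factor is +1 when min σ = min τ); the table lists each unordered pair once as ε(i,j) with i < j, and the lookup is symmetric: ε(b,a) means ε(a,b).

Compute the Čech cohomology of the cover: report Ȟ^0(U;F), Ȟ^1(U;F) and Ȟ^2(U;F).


nonempty intersections:
  A12={y,z} A14={q,a,c} A23={p,e} A34={d}
C dims 4,4; δ0: rk 4, SNF 1^3·2
Ȟ^0: (4−4)−0=0 ⇒ 0
Ȟ^1: (4−0)−4=0 plus torsion [2] ⇒ Z/2
Ȟ^2: (0−0)−0=0 ⇒ 0

Ȟ^0 = 0,  Ȟ^1 = Z/2,  Ȟ^2 = 0


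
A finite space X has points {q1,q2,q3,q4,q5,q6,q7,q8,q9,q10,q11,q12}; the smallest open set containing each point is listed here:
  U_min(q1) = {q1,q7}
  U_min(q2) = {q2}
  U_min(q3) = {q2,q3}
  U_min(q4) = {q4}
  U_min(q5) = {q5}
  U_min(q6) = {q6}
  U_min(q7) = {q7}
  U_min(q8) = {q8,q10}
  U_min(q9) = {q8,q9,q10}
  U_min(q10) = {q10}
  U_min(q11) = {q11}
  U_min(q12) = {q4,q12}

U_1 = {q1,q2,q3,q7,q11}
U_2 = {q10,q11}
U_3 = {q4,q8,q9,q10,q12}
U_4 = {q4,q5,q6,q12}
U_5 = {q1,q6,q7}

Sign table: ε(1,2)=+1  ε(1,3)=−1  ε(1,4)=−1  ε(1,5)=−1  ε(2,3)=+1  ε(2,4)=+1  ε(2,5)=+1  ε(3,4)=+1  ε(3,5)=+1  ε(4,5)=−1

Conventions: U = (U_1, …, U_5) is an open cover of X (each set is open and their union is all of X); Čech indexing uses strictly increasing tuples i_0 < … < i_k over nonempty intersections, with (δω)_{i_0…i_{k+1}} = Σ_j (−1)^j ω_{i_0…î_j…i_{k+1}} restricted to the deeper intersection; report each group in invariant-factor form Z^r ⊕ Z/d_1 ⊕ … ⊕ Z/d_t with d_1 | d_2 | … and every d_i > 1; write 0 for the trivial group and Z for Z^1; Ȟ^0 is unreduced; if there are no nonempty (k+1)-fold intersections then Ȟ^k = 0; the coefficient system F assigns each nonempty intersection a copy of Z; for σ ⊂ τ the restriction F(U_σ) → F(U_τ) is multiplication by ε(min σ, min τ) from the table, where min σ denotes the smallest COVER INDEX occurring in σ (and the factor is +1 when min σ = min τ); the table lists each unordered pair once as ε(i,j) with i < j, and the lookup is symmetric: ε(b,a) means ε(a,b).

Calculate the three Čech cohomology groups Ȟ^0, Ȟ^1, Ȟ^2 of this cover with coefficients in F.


nonempty intersections:
  U12={q11} U15={q1,q7} U23={q10} U34={q4,q12} U45={q6}
C dims 5,5; δ0: rk 4, SNF 1^4
Ȟ^0: (5−4)−0=1 ⇒ Z
Ȟ^1: (5−0)−4=1 ⇒ Z
Ȟ^2: (0−0)−0=0 ⇒ 0

Ȟ^0(U;F) ≅ Z, Ȟ^1(U;F) ≅ Z and Ȟ^2(U;F) ≅ 0


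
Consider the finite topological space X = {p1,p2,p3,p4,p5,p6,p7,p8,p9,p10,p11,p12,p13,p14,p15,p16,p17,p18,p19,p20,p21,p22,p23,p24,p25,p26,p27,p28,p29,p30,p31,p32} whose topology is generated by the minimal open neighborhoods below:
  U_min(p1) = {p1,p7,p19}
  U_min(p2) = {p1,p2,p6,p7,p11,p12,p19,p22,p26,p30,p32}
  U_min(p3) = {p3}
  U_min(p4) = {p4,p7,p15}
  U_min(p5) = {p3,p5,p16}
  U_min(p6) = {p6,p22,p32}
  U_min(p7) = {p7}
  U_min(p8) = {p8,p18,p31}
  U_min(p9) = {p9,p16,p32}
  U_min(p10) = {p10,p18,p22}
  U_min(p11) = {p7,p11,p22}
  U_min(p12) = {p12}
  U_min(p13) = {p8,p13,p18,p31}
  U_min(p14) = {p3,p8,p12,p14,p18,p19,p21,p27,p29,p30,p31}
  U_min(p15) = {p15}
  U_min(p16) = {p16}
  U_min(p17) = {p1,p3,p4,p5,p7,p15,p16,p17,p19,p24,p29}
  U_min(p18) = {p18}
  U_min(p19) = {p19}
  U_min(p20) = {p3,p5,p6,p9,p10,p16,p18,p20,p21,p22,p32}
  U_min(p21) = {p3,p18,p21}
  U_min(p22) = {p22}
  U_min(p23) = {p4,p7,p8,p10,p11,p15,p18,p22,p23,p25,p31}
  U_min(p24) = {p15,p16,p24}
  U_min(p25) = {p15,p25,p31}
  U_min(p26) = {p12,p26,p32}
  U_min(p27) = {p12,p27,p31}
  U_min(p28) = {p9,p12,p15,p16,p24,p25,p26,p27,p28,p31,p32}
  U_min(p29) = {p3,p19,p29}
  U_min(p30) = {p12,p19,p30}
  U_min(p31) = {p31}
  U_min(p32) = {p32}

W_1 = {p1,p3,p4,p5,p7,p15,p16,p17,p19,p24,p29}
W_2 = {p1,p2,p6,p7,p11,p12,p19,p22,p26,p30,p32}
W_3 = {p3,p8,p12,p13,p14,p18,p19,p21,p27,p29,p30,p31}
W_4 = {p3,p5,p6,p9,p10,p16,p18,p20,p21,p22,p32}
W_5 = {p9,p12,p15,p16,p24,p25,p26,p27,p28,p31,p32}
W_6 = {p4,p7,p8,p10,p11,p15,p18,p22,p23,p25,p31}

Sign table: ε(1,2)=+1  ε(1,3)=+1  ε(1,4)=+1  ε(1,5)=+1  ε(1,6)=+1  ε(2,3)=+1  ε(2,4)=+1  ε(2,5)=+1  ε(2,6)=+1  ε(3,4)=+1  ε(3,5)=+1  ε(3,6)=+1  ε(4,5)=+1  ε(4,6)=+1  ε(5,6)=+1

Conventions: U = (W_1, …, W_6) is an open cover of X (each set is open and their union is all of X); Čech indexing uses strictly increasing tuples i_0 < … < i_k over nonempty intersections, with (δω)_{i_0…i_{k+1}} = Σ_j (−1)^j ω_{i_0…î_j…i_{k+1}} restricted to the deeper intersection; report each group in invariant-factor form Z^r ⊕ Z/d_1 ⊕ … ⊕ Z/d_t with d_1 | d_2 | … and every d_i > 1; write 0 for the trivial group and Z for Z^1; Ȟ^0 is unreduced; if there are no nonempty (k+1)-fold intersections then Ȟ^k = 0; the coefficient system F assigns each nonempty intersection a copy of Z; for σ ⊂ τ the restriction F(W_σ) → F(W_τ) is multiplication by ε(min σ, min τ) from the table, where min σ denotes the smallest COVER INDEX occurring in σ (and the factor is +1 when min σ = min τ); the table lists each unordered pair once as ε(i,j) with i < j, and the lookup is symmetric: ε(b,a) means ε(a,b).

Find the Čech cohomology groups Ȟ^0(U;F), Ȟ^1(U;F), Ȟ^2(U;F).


Ȟ^0(U;F) ≅ Z; Ȟ^1(U;F) ≅ 0; Ȟ^2(U;F) ≅ Z/2

nerve of the cover:
  W12={p1,p7,p19} W13={p3,p19,p29} W14={p3,p5,p16} W15={p15,p16,p24} W16={p4,p7,p15} W23={p12,p19,p30} W24={p6,p22,p32} W25={p12,p26,p32} W26={p7,p11,p22} W34={p3,p18,p21} W35={p12,p27,p31} W36={p8,p18,p31} W45={p9,p16,p32} W46={p10,p18,p22} W56={p15,p25,p31}
  W123={p19} W126={p7} W134={p3} W145={p16} W156={p15} W235={p12} W245={p32} W246={p22} W346={p18} W356={p31}
C dims 6,15,10; δ0: rk 5, SNF 1^5; δ1: rk 10, SNF 1^9·2
Ȟ^0 = (6 − 5) − 0 = 1, so Ȟ^0 ≅ Z
Ȟ^1 = (15 − 10) − 5 = 0, so Ȟ^1 ≅ 0
Ȟ^2 = (10 − 0) − 10 = 0 plus torsion [2], so Ȟ^2 ≅ Z/2


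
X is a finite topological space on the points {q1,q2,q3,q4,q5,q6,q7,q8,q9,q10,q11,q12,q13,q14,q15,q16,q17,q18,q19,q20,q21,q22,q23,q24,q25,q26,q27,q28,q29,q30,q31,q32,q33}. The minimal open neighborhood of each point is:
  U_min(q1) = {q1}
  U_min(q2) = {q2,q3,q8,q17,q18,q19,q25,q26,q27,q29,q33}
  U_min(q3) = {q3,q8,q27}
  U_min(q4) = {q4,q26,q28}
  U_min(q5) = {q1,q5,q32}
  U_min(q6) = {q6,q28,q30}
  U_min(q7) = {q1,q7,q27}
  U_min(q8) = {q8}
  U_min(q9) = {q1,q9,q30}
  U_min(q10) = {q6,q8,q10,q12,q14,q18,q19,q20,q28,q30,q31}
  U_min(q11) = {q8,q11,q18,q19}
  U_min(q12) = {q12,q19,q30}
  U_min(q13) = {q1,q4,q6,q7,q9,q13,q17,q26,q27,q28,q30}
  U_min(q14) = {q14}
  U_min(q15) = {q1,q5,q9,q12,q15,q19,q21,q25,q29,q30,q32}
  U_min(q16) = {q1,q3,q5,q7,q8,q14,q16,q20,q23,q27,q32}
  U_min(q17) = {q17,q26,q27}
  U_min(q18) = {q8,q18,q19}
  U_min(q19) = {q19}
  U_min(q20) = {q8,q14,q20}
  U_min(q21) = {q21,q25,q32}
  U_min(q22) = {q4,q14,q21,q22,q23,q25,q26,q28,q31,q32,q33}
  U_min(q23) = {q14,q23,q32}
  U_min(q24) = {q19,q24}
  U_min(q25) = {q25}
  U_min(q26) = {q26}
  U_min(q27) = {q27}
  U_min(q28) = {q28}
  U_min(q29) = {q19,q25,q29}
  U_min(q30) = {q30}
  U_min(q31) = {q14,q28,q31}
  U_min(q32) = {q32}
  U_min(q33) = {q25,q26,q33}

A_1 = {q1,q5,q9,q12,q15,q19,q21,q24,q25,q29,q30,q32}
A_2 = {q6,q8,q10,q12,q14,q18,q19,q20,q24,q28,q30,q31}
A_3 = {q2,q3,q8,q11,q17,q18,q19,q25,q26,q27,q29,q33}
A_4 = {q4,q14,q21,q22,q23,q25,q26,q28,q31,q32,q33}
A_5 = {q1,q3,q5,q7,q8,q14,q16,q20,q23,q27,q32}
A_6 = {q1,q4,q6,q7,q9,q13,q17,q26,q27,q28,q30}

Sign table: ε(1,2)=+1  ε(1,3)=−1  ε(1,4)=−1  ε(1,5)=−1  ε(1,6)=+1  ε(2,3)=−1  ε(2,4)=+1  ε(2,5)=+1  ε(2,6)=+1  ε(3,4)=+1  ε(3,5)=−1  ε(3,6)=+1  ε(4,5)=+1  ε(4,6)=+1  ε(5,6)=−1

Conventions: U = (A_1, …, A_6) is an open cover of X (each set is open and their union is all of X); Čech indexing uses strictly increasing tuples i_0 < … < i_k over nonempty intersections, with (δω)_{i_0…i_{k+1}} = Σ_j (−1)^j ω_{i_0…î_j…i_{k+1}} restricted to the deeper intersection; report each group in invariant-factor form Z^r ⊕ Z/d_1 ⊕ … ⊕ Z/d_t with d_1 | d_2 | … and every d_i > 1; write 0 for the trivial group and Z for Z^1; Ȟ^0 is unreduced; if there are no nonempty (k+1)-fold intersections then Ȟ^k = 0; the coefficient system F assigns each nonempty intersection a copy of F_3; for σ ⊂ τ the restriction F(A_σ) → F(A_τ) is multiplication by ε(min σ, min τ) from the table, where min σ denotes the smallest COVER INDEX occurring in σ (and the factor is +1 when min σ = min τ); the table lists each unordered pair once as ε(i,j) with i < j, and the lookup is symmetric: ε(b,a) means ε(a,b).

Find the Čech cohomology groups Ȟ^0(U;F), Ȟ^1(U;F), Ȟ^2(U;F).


nonempty intersections:
  A12={q12,q19,q24,q30} A13={q19,q25,q29} A14={q21,q25,q32} A15={q1,q5,q32} A16={q1,q9,q30} A23={q8,q18,q19} A24={q14,q28,q31} A25={q8,q14,q20} A26={q6,q28,q30} A34={q25,q26,q33} A35={q3,q8,q27} A36={q17,q26,q27} A45={q14,q23,q32} A46={q4,q26,q28} A56={q1,q7,q27}
  A123={q19} A126={q30} A134={q25} A145={q32} A156={q1} A235={q8} A245={q14} A246={q28} A346={q26} A356={q27}
C dims 6,15,10; δ0: rk_F3 6; δ1: rk_F3 9
Ȟ^0: (6−6)−0=0 ⇒ 0
Ȟ^1: (15−9)−6=0 ⇒ 0
Ȟ^2: (10−0)−9=1 ⇒ Z/3

Ȟ^0 ≅ 0,  Ȟ^1 ≅ 0,  Ȟ^2 ≅ Z/3


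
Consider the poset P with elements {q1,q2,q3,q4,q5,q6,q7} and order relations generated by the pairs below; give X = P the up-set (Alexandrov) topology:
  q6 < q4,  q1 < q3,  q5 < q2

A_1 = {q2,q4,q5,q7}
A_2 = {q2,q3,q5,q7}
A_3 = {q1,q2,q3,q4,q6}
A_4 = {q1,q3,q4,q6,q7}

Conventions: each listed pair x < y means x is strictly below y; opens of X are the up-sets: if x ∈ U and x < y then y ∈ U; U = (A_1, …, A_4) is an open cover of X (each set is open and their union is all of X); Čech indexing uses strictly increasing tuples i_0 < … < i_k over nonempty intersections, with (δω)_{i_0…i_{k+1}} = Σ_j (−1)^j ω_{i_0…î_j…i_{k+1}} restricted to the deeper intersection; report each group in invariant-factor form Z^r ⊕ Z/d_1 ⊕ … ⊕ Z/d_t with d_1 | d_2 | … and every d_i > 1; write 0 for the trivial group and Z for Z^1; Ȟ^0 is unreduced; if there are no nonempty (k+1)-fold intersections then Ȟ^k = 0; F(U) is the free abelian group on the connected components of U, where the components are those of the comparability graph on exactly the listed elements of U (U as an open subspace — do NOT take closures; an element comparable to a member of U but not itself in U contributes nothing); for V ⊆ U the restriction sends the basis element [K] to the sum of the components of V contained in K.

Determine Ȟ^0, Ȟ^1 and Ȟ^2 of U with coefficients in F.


cover nerve:
  A12={q2,q5,q7} A13={q2,q4} A14={q4,q7} A23={q2,q3} A24={q3,q7} A34={q1,q3,q4,q6}
  A123={q2} A124={q7} A134={q4} A234={q3}
components per intersection:
  A1: {q2,q5} {q4} {q7}
  A2: {q2,q5} {q3} {q7}
  A3: {q1,q3} {q2} {q4,q6}
  A4: {q1,q3} {q4,q6} {q7}
  A12: {q2,q5} {q7}
  A13: {q2} {q4}
  A14: {q4} {q7}
  A23: {q2} {q3}
  A24: {q3} {q7}
  A34: {q1,q3} {q4,q6}
  A123: {q2}
  A124: {q7}
  A134: {q4}
  A234: {q3}
C dims 12,12,4; δ0: rk 8, SNF 1^8; δ1: rk 4, SNF 1^4
Ȟ^0: (12−8)−0=4 ⇒ Z^4
Ȟ^1: (12−4)−8=0 ⇒ 0
Ȟ^2: (4−0)−4=0 ⇒ 0

Ȟ^0 = Z^4, Ȟ^1 = 0, Ȟ^2 = 0


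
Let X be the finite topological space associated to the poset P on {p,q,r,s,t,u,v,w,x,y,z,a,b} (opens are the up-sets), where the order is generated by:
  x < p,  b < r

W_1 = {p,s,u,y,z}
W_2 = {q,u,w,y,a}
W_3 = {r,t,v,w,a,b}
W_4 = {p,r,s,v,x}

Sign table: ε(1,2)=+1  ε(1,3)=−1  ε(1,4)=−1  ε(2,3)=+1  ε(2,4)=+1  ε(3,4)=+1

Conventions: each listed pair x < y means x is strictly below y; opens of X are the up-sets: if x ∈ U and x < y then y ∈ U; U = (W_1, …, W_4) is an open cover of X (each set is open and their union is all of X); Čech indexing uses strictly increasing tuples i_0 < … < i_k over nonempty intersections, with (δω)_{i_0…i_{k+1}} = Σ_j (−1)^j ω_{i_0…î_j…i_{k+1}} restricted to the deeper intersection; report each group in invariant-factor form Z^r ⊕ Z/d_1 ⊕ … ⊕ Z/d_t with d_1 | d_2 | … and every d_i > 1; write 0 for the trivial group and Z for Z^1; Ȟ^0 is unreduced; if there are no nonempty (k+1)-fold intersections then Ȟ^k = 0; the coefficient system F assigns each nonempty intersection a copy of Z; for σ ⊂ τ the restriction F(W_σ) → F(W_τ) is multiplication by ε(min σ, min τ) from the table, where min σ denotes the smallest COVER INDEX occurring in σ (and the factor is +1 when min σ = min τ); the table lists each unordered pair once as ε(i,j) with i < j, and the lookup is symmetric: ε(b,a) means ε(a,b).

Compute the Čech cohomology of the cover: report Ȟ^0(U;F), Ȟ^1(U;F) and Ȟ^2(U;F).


nonempty intersections:
  W12={u,y} W14={p,s} W23={w,a} W34={r,v}
C dims 4,4; δ0: rk 4, SNF 1^3·2
Ȟ^0: (4−4)−0=0 ⇒ 0
Ȟ^1: (4−0)−4=0 plus torsion [2] ⇒ Z/2
Ȟ^2: (0−0)−0=0 ⇒ 0

Ȟ^0 = 0, Ȟ^1 = Z/2 and Ȟ^2 = 0
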